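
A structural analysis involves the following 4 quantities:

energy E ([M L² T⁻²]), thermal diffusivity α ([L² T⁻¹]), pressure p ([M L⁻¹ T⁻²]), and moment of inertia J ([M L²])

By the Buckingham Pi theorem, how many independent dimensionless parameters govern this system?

1

There are 4 variables and 3 base dimensions (M, L, T).
The dimension matrix has rank 3.
Independent dimensionless groups: 4 − 3 = 1.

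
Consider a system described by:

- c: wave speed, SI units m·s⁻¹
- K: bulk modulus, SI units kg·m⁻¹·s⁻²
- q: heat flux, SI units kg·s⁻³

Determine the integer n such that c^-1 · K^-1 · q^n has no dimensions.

Balance the M exponent: (1)·n from q, plus −(0) − (1) = -1 from the rest, must sum to zero.
n − 1 = 0, so n = 1.

1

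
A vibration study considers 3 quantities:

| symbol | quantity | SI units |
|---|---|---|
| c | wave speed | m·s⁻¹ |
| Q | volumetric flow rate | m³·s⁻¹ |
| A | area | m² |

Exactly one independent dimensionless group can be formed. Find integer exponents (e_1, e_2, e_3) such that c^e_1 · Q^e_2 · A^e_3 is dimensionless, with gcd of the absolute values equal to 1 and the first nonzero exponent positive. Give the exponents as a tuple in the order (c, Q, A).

L: e_1·(1) + e_2·(3) + e_3·(2) = 0
T: e_1·(-1) + e_2·(-1) + e_3·(0) = 0
Solving this homogeneous linear system for the smallest-integer solution (first nonzero entry positive) gives (1, -1, 1).

(1, -1, 1)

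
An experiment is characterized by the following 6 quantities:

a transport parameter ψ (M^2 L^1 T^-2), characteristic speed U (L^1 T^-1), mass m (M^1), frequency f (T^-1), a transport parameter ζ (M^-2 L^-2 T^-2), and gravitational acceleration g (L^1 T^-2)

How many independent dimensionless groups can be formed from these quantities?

There are 6 variables and 3 base dimensions (M, L, T).
The dimension matrix has rank 3.
Independent dimensionless groups: 6 − 3 = 3.

3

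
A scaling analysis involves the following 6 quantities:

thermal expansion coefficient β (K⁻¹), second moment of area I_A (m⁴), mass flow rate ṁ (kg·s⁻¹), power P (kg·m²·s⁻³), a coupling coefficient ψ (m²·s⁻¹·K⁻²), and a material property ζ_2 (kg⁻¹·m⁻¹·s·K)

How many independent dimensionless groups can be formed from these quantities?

2

There are 6 variables and 4 base dimensions (M, L, T, Θ).
The dimension matrix has rank 4.
Independent dimensionless groups: 6 − 4 = 2.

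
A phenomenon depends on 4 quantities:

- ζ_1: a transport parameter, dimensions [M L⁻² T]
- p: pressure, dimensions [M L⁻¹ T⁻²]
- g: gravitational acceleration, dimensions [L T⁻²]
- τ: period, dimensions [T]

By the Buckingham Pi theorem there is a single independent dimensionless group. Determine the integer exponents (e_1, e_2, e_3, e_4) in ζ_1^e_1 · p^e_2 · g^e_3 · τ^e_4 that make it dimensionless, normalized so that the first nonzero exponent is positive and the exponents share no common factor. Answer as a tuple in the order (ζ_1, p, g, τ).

(1, -1, 1, -1)

M: e_1·(1) + e_2·(1) + e_3·(0) + e_4·(0) = 0
L: e_1·(-2) + e_2·(-1) + e_3·(1) + e_4·(0) = 0
T: e_1·(1) + e_2·(-2) + e_3·(-2) + e_4·(1) = 0
Solving this homogeneous linear system for the smallest-integer solution (first nonzero entry positive) gives (1, -1, 1, -1).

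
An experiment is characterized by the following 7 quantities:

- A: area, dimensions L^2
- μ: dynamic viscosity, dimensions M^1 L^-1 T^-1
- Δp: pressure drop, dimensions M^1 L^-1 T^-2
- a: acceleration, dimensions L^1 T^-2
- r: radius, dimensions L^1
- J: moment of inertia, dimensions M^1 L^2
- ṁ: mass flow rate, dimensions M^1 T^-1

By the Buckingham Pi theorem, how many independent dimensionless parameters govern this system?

4

There are 7 variables and 3 base dimensions (M, L, T).
The dimension matrix has rank 3.
Independent dimensionless groups: 7 − 3 = 4.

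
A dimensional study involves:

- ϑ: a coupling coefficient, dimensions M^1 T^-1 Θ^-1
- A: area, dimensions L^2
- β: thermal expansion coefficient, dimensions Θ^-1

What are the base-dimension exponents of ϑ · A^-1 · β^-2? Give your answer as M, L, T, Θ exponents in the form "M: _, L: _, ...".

M: 1, L: -2, T: -1, Θ: 1

Collect each base-dimension exponent across the product:
  M: (1) − (0) − 2·(0) = 1
  L: (0) − (2) − 2·(0) = -2
  T: (-1) − (0) − 2·(0) = -1
  Θ: (-1) − (0) − 2·(-1) = 1
So the dimensions are [M L⁻² T⁻¹ Θ].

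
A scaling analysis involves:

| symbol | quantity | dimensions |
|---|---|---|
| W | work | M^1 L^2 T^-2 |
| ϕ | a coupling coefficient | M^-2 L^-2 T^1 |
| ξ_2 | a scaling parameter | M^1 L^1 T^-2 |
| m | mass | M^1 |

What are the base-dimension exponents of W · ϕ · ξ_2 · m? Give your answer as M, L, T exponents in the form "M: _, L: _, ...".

Collect each base-dimension exponent across the product:
  M: (1) + (-2) + (1) + (1) = 1
  L: (2) + (-2) + (1) + (0) = 1
  T: (-2) + (1) + (-2) + (0) = -3
So the dimensions are [M L T⁻³].

M: 1, L: 1, T: -3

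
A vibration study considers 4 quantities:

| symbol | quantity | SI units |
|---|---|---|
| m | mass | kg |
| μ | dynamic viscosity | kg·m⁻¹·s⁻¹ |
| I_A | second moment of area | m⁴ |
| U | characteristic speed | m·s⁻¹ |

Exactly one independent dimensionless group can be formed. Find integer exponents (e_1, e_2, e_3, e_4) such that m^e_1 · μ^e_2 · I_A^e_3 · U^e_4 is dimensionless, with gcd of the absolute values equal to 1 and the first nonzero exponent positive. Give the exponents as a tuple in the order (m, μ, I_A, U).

M: e_1·(1) + e_2·(1) + e_3·(0) + e_4·(0) = 0
L: e_1·(0) + e_2·(-1) + e_3·(4) + e_4·(1) = 0
T: e_1·(0) + e_2·(-1) + e_3·(0) + e_4·(-1) = 0
Solving this homogeneous linear system for the smallest-integer solution (first nonzero entry positive) gives (2, -2, -1, 2).

(2, -2, -1, 2)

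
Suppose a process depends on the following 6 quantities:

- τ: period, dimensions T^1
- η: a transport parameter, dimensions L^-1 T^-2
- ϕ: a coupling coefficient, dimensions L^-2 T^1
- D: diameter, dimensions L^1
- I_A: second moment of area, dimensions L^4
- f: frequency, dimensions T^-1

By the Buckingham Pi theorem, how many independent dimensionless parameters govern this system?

There are 6 variables and 2 base dimensions (L, T).
The dimension matrix has rank 2.
Independent dimensionless groups: 6 − 2 = 4.

4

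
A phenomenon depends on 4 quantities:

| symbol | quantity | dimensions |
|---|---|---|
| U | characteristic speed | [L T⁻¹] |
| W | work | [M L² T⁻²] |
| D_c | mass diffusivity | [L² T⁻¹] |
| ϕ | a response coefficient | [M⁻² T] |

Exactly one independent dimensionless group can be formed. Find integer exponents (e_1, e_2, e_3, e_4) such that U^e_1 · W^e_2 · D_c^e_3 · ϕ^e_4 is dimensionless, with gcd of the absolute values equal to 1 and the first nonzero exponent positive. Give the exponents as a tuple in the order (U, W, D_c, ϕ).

(2, -2, 1, -1)

M: e_1·(0) + e_2·(1) + e_3·(0) + e_4·(-2) = 0
L: e_1·(1) + e_2·(2) + e_3·(2) + e_4·(0) = 0
T: e_1·(-1) + e_2·(-2) + e_3·(-1) + e_4·(1) = 0
Solving this homogeneous linear system for the smallest-integer solution (first nonzero entry positive) gives (2, -2, 1, -1).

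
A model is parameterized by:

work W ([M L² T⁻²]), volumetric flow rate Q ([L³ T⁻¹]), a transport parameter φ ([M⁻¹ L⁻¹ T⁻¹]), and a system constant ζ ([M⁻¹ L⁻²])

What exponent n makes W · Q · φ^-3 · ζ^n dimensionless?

Balance the M exponent: (-1)·n from ζ, plus (1) + (0) − 3·(-1) = 4 from the rest, must sum to zero.
−n + 4 = 0, so n = 4.

4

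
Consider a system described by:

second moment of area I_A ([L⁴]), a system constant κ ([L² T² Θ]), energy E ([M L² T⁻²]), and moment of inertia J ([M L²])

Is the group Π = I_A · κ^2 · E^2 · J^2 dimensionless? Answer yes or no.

Sum the exponent of each base dimension across the product:
  M: [I_A]_M + 2·[κ]_M + 2·[E]_M + 2·[J]_M = (0) + 2·(0) + 2·(1) + 2·(1) = 4
  L: [I_A]_L + 2·[κ]_L + 2·[E]_L + 2·[J]_L = (4) + 2·(2) + 2·(2) + 2·(2) = 16
  T: [I_A]_T + 2·[κ]_T + 2·[E]_T + 2·[J]_T = (0) + 2·(2) + 2·(-2) + 2·(0) = 0
  Θ: [I_A]_Θ + 2·[κ]_Θ + 2·[E]_Θ + 2·[J]_Θ = (0) + 2·(1) + 2·(0) + 2·(0) = 2
Net dimensions [M⁴ L¹⁶ Θ²] ≠ [1] — not dimensionless.

no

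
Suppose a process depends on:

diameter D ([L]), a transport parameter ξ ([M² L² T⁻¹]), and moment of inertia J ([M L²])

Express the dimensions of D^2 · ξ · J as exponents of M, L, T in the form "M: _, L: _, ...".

M: 3, L: 6, T: -1

Collect each base-dimension exponent across the product:
  M: 2·(0) + (2) + (1) = 3
  L: 2·(1) + (2) + (2) = 6
  T: 2·(0) + (-1) + (0) = -1
So the dimensions are [M³ L⁶ T⁻¹].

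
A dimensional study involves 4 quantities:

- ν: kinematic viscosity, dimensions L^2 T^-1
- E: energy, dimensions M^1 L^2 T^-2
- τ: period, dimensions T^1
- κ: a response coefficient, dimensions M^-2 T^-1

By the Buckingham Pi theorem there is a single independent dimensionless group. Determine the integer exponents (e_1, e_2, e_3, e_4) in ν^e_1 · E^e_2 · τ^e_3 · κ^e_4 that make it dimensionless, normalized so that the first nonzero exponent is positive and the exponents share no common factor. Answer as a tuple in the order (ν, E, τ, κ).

(2, -2, -3, -1)

M: e_1·(0) + e_2·(1) + e_3·(0) + e_4·(-2) = 0
L: e_1·(2) + e_2·(2) + e_3·(0) + e_4·(0) = 0
T: e_1·(-1) + e_2·(-2) + e_3·(1) + e_4·(-1) = 0
Solving this homogeneous linear system for the smallest-integer solution (first nonzero entry positive) gives (2, -2, -3, -1).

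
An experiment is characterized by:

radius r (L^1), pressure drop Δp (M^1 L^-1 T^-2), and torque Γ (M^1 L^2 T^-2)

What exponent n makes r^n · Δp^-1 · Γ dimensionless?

Balance the L exponent: (1)·n from r, plus −(-1) + (2) = 3 from the rest, must sum to zero.
n + 3 = 0, so n = -3.

-3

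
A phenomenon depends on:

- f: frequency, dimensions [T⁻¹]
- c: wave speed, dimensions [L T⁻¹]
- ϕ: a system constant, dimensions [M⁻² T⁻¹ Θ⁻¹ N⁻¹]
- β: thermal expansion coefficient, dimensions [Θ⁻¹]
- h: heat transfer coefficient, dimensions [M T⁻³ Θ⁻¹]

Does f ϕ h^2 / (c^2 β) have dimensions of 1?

Sum the exponent of each base dimension across the product:
  M: [f]_M − 2·[c]_M + [ϕ]_M − [β]_M + 2·[h]_M = (0) − 2·(0) + (-2) − (0) + 2·(1) = 0
  L: [f]_L − 2·[c]_L + [ϕ]_L − [β]_L + 2·[h]_L = (0) − 2·(1) + (0) − (0) + 2·(0) = -2
  T: [f]_T − 2·[c]_T + [ϕ]_T − [β]_T + 2·[h]_T = (-1) − 2·(-1) + (-1) − (0) + 2·(-3) = -6
  Θ: [f]_Θ − 2·[c]_Θ + [ϕ]_Θ − [β]_Θ + 2·[h]_Θ = (0) − 2·(0) + (-1) − (-1) + 2·(-1) = -2
  N: [f]_N − 2·[c]_N + [ϕ]_N − [β]_N + 2·[h]_N = (0) − 2·(0) + (-1) − (0) + 2·(0) = -1
Net dimensions [L⁻² T⁻⁶ Θ⁻² N⁻¹] ≠ [1] — not dimensionless.

no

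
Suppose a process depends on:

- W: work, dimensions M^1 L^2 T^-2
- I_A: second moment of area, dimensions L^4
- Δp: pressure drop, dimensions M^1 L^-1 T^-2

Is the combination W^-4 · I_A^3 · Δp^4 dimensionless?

yes

Sum the exponent of each base dimension across the product:
  M: −4·[W]_M + 3·[I_A]_M + 4·[Δp]_M = −4·(1) + 3·(0) + 4·(1) = 0
  L: −4·[W]_L + 3·[I_A]_L + 4·[Δp]_L = −4·(2) + 3·(4) + 4·(-1) = 0
  T: −4·[W]_T + 3·[I_A]_T + 4·[Δp]_T = −4·(-2) + 3·(0) + 4·(-2) = 0
All base exponents vanish — dimensionless.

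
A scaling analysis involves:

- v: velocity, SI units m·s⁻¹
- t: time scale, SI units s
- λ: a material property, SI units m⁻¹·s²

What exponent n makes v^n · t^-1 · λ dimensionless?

1

Balance the L exponent: (1)·n from v, plus −(0) + (-1) = -1 from the rest, must sum to zero.
n − 1 = 0, so n = 1.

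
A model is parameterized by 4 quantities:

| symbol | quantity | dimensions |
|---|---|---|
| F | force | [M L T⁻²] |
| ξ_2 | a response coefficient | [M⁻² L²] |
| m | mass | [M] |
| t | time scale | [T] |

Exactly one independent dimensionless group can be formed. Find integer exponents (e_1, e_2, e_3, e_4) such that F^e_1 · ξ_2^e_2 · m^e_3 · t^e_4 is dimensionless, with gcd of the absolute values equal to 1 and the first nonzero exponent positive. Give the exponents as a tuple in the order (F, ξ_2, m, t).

M: e_1·(1) + e_2·(-2) + e_3·(1) + e_4·(0) = 0
L: e_1·(1) + e_2·(2) + e_3·(0) + e_4·(0) = 0
T: e_1·(-2) + e_2·(0) + e_3·(0) + e_4·(1) = 0
Solving this homogeneous linear system for the smallest-integer solution (first nonzero entry positive) gives (2, -1, -4, 4).

(2, -1, -4, 4)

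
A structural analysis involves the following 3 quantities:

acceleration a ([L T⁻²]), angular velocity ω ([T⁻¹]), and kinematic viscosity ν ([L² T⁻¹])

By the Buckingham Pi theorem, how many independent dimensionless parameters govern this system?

1

There are 3 variables and 2 base dimensions (L, T).
The dimension matrix has rank 2.
Independent dimensionless groups: 3 − 2 = 1.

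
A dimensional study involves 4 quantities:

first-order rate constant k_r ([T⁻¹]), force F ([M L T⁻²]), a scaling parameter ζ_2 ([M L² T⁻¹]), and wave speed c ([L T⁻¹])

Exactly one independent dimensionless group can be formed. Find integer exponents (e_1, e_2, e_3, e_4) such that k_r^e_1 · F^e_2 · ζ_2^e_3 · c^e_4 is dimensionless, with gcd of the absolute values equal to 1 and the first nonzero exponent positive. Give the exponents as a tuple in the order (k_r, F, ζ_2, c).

(2, -1, 1, -1)

M: e_1·(0) + e_2·(1) + e_3·(1) + e_4·(0) = 0
L: e_1·(0) + e_2·(1) + e_3·(2) + e_4·(1) = 0
T: e_1·(-1) + e_2·(-2) + e_3·(-1) + e_4·(-1) = 0
Solving this homogeneous linear system for the smallest-integer solution (first nonzero entry positive) gives (2, -1, 1, -1).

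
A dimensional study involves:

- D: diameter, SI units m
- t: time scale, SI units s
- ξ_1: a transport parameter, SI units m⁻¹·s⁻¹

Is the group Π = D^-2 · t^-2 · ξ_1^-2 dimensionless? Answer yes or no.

Sum the exponent of each base dimension across the product:
  M: −2·[D]_M − 2·[t]_M − 2·[ξ_1]_M = −2·(0) − 2·(0) − 2·(0) = 0
  L: −2·[D]_L − 2·[t]_L − 2·[ξ_1]_L = −2·(1) − 2·(0) − 2·(-1) = 0
  T: −2·[D]_T − 2·[t]_T − 2·[ξ_1]_T = −2·(0) − 2·(1) − 2·(-1) = 0
All base exponents vanish — dimensionless.

yes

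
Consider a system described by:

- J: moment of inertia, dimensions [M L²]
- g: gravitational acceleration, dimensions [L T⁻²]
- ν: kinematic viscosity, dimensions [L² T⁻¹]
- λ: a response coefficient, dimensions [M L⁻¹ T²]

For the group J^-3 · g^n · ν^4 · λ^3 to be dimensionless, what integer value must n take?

Balance the L exponent: (1)·n from g, plus −3·(2) + 4·(2) + 3·(-1) = -1 from the rest, must sum to zero.
n − 1 = 0, so n = 1.

1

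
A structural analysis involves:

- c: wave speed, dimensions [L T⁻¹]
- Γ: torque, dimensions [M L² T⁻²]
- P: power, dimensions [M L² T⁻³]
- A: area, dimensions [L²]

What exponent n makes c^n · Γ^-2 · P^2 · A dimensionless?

Balance the L exponent: (1)·n from c, plus −2·(2) + 2·(2) + (2) = 2 from the rest, must sum to zero.
n + 2 = 0, so n = -2.

-2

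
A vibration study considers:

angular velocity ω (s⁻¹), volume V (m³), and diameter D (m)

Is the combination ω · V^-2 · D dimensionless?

Sum the exponent of each base dimension across the product:
  L: [ω]_L − 2·[V]_L + [D]_L = (0) − 2·(3) + (1) = -5
  T: [ω]_T − 2·[V]_T + [D]_T = (-1) − 2·(0) + (0) = -1
Net dimensions [L⁻⁵ T⁻¹] ≠ [1] — not dimensionless.

no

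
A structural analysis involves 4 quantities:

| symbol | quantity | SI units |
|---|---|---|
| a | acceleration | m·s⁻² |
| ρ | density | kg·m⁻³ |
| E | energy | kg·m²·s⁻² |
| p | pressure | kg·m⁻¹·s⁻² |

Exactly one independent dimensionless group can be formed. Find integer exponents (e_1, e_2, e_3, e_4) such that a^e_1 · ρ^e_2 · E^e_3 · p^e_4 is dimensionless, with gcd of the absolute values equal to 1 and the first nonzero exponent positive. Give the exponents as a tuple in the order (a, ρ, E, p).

M: e_1·(0) + e_2·(1) + e_3·(1) + e_4·(1) = 0
L: e_1·(1) + e_2·(-3) + e_3·(2) + e_4·(-1) = 0
T: e_1·(-2) + e_2·(0) + e_3·(-2) + e_4·(-2) = 0
Solving this homogeneous linear system for the smallest-integer solution (first nonzero entry positive) gives (3, 3, 1, -4).

(3, 3, 1, -4)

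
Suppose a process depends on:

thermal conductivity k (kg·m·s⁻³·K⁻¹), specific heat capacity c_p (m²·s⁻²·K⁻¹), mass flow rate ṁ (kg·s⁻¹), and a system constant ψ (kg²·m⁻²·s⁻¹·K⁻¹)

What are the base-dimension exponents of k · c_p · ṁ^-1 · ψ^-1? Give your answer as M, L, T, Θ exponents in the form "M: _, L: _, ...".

M: -2, L: 5, T: -3, Θ: -1

Collect each base-dimension exponent across the product:
  M: (1) + (0) − (1) − (2) = -2
  L: (1) + (2) − (0) − (-2) = 5
  T: (-3) + (-2) − (-1) − (-1) = -3
  Θ: (-1) + (-1) − (0) − (-1) = -1
So the dimensions are [M⁻² L⁵ T⁻³ Θ⁻¹].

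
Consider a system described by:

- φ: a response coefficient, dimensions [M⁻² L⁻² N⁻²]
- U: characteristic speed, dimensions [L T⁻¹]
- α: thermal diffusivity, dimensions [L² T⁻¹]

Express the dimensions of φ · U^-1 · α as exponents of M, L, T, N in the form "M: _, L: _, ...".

Collect each base-dimension exponent across the product:
  M: (-2) − (0) + (0) = -2
  L: (-2) − (1) + (2) = -1
  T: (0) − (-1) + (-1) = 0
  N: (-2) − (0) + (0) = -2
So the dimensions are [M⁻² L⁻¹ N⁻²].

M: -2, L: -1, T: 0, N: -2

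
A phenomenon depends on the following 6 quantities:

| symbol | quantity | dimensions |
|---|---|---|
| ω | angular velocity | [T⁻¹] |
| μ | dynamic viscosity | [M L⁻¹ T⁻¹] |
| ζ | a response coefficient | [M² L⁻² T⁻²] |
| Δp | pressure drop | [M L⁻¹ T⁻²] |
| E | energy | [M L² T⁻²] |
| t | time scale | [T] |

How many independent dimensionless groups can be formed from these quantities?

There are 6 variables and 3 base dimensions (M, L, T).
The dimension matrix has rank 3.
Independent dimensionless groups: 6 − 3 = 3.

3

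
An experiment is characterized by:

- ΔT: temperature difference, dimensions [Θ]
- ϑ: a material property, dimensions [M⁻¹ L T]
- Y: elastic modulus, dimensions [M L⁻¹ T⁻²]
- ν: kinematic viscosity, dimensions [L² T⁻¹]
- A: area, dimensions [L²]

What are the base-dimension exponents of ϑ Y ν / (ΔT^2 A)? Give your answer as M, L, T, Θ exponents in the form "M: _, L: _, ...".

M: 0, L: 0, T: -2, Θ: -2

Collect each base-dimension exponent across the product:
  M: −2·(0) + (-1) + (1) + (0) − (0) = 0
  L: −2·(0) + (1) + (-1) + (2) − (2) = 0
  T: −2·(0) + (1) + (-2) + (-1) − (0) = -2
  Θ: −2·(1) + (0) + (0) + (0) − (0) = -2
So the dimensions are [T⁻² Θ⁻²].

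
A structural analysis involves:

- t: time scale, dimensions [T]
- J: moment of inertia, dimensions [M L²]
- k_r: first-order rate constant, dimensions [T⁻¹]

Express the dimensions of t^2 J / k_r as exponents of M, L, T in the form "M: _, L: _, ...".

Collect each base-dimension exponent across the product:
  M: 2·(0) + (1) − (0) = 1
  L: 2·(0) + (2) − (0) = 2
  T: 2·(1) + (0) − (-1) = 3
So the dimensions are [M L² T³].

M: 1, L: 2, T: 3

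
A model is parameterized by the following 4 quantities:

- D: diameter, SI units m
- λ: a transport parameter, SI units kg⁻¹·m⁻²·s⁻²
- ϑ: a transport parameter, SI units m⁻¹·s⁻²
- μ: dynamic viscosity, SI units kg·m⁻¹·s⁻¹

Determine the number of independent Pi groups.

1

There are 4 variables and 3 base dimensions (M, L, T).
The dimension matrix has rank 3.
Independent dimensionless groups: 4 − 3 = 1.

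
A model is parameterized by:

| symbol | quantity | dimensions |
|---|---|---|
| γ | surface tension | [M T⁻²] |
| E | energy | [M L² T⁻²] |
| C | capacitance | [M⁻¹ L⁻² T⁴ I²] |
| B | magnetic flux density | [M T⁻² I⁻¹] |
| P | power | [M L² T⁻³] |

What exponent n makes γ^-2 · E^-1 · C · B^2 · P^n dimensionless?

2

Balance the M exponent: (1)·n from P, plus −2·(1) − (1) + (-1) + 2·(1) = -2 from the rest, must sum to zero.
n − 2 = 0, so n = 2.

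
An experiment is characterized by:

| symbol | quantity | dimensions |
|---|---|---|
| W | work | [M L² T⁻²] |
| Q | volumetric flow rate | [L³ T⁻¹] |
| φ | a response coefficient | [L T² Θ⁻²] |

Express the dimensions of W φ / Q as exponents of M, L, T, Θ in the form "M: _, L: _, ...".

Collect each base-dimension exponent across the product:
  M: (1) − (0) + (0) = 1
  L: (2) − (3) + (1) = 0
  T: (-2) − (-1) + (2) = 1
  Θ: (0) − (0) + (-2) = -2
So the dimensions are [M T Θ⁻²].

M: 1, L: 0, T: 1, Θ: -2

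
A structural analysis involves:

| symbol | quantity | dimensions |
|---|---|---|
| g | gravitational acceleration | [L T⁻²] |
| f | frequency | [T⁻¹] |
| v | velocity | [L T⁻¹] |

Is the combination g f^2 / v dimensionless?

no

Sum the exponent of each base dimension across the product:
  L: [g]_L + 2·[f]_L − [v]_L = (1) + 2·(0) − (1) = 0
  T: [g]_T + 2·[f]_T − [v]_T = (-2) + 2·(-1) − (-1) = -3
Net dimensions [T⁻³] ≠ [1] — not dimensionless.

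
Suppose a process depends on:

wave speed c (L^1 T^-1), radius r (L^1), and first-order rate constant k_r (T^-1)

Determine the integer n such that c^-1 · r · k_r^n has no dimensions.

Balance the T exponent: (-1)·n from k_r, plus −(-1) + (0) = 1 from the rest, must sum to zero.
−n + 1 = 0, so n = 1.

1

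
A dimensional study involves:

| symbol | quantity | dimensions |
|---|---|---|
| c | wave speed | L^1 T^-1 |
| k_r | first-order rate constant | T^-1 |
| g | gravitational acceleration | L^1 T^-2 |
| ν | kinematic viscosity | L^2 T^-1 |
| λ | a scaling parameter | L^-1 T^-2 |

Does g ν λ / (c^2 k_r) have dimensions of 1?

Sum the exponent of each base dimension across the product:
  L: −2·[c]_L − [k_r]_L + [g]_L + [ν]_L + [λ]_L = −2·(1) − (0) + (1) + (2) + (-1) = 0
  T: −2·[c]_T − [k_r]_T + [g]_T + [ν]_T + [λ]_T = −2·(-1) − (-1) + (-2) + (-1) + (-2) = -2
Net dimensions [T⁻²] ≠ [1] — not dimensionless.

no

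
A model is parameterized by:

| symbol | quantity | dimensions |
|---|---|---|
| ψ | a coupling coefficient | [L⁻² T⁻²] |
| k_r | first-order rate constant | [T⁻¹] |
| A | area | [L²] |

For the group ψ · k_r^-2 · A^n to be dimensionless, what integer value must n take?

1

Balance the L exponent: (2)·n from A, plus (-2) − 2·(0) = -2 from the rest, must sum to zero.
2n − 2 = 0, so n = 1.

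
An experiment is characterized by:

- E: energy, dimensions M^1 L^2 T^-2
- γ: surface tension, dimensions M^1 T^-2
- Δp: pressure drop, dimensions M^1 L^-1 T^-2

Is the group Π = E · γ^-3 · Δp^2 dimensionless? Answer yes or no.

yes

Sum the exponent of each base dimension across the product:
  M: [E]_M − 3·[γ]_M + 2·[Δp]_M = (1) − 3·(1) + 2·(1) = 0
  L: [E]_L − 3·[γ]_L + 2·[Δp]_L = (2) − 3·(0) + 2·(-1) = 0
  T: [E]_T − 3·[γ]_T + 2·[Δp]_T = (-2) − 3·(-2) + 2·(-2) = 0
  N: [E]_N − 3·[γ]_N + 2·[Δp]_N = (0) − 3·(0) + 2·(0) = 0
All base exponents vanish — dimensionless.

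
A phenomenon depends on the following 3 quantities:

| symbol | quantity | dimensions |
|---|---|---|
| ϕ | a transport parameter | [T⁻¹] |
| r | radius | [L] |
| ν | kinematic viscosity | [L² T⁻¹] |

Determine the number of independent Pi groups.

1

There are 3 variables and 2 base dimensions (L, T).
The dimension matrix has rank 2.
Independent dimensionless groups: 3 − 2 = 1.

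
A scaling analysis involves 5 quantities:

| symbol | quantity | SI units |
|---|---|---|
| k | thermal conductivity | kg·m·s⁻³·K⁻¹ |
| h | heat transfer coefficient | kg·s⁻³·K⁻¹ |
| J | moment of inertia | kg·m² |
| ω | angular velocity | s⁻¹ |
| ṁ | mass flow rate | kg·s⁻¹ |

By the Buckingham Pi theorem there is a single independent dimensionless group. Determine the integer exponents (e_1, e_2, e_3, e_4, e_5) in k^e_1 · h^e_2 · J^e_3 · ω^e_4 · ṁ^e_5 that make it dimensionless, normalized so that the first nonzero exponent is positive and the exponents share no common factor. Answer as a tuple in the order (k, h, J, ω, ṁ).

(2, -2, -1, -1, 1)

M: e_1·(1) + e_2·(1) + e_3·(1) + e_4·(0) + e_5·(1) = 0
L: e_1·(1) + e_2·(0) + e_3·(2) + e_4·(0) + e_5·(0) = 0
T: e_1·(-3) + e_2·(-3) + e_3·(0) + e_4·(-1) + e_5·(-1) = 0
Θ: e_1·(-1) + e_2·(-1) + e_3·(0) + e_4·(0) + e_5·(0) = 0
Solving this homogeneous linear system for the smallest-integer solution (first nonzero entry positive) gives (2, -2, -1, -1, 1).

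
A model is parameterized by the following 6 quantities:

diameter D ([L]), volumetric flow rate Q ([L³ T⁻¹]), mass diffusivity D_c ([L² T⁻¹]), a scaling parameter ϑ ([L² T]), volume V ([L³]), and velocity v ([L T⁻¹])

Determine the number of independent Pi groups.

4

There are 6 variables and 2 base dimensions (L, T).
The dimension matrix has rank 2.
Independent dimensionless groups: 6 − 2 = 4.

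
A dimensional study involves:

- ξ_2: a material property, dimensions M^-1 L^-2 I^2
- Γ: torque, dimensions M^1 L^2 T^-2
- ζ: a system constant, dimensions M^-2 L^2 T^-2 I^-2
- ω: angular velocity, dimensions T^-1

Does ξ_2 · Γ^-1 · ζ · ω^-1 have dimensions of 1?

Sum the exponent of each base dimension across the product:
  M: [ξ_2]_M − [Γ]_M + [ζ]_M − [ω]_M = (-1) − (1) + (-2) − (0) = -4
  L: [ξ_2]_L − [Γ]_L + [ζ]_L − [ω]_L = (-2) − (2) + (2) − (0) = -2
  T: [ξ_2]_T − [Γ]_T + [ζ]_T − [ω]_T = (0) − (-2) + (-2) − (-1) = 1
  I: [ξ_2]_I − [Γ]_I + [ζ]_I − [ω]_I = (2) − (0) + (-2) − (0) = 0
Net dimensions [M⁻⁴ L⁻² T] ≠ [1] — not dimensionless.

no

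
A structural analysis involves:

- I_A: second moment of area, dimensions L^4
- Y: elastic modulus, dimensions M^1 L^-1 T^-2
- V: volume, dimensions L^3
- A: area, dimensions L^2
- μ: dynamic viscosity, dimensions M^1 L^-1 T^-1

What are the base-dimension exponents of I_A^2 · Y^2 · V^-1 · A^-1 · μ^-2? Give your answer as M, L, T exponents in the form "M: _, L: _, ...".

Collect each base-dimension exponent across the product:
  M: 2·(0) + 2·(1) − (0) − (0) − 2·(1) = 0
  L: 2·(4) + 2·(-1) − (3) − (2) − 2·(-1) = 3
  T: 2·(0) + 2·(-2) − (0) − (0) − 2·(-1) = -2
So the dimensions are [L³ T⁻²].

M: 0, L: 3, T: -2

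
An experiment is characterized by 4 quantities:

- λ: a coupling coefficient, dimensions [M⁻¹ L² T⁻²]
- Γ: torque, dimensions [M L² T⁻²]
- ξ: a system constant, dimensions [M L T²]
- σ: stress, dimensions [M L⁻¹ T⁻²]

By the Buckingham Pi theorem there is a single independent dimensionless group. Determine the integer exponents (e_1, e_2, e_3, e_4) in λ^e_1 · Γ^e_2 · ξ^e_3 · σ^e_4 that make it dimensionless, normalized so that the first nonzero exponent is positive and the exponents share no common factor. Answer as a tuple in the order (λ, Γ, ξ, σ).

(1, -1, 1, 1)

M: e_1·(-1) + e_2·(1) + e_3·(1) + e_4·(1) = 0
L: e_1·(2) + e_2·(2) + e_3·(1) + e_4·(-1) = 0
T: e_1·(-2) + e_2·(-2) + e_3·(2) + e_4·(-2) = 0
Solving this homogeneous linear system for the smallest-integer solution (first nonzero entry positive) gives (1, -1, 1, 1).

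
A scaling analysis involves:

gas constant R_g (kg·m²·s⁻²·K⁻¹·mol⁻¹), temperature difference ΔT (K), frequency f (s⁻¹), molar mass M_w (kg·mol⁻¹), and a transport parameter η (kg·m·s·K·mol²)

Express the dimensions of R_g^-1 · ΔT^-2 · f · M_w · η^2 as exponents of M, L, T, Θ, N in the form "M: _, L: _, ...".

M: 2, L: 0, T: 3, Θ: 1, N: 4

Collect each base-dimension exponent across the product:
  M: −(1) − 2·(0) + (0) + (1) + 2·(1) = 2
  L: −(2) − 2·(0) + (0) + (0) + 2·(1) = 0
  T: −(-2) − 2·(0) + (-1) + (0) + 2·(1) = 3
  Θ: −(-1) − 2·(1) + (0) + (0) + 2·(1) = 1
  N: −(-1) − 2·(0) + (0) + (-1) + 2·(2) = 4
So the dimensions are [M² T³ Θ N⁴].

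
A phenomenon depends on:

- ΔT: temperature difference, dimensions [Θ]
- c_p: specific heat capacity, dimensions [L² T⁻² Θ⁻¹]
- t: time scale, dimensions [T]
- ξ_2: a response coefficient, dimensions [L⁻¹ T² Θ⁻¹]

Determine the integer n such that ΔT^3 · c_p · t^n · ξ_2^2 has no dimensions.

Balance the T exponent: (1)·n from t, plus 3·(0) + (-2) + 2·(2) = 2 from the rest, must sum to zero.
n + 2 = 0, so n = -2.

-2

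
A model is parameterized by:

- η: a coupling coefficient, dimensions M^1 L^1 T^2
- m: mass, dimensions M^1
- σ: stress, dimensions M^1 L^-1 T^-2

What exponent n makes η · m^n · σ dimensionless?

-2

Balance the M exponent: (1)·n from m, plus (1) + (1) = 2 from the rest, must sum to zero.
n + 2 = 0, so n = -2.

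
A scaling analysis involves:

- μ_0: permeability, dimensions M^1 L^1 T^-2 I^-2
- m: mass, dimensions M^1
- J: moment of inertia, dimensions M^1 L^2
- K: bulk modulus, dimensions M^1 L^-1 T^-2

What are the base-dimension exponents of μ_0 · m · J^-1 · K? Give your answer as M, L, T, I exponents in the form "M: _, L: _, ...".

M: 2, L: -2, T: -4, I: -2

Collect each base-dimension exponent across the product:
  M: (1) + (1) − (1) + (1) = 2
  L: (1) + (0) − (2) + (-1) = -2
  T: (-2) + (0) − (0) + (-2) = -4
  I: (-2) + (0) − (0) + (0) = -2
So the dimensions are [M² L⁻² T⁻⁴ I⁻²].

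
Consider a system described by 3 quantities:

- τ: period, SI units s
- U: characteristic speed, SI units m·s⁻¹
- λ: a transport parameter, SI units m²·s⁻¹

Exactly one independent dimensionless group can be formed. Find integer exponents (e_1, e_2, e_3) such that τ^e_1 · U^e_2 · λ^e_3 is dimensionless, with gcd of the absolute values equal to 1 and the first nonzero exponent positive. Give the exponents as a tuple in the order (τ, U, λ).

(1, 2, -1)

L: e_1·(0) + e_2·(1) + e_3·(2) = 0
T: e_1·(1) + e_2·(-1) + e_3·(-1) = 0
Solving this homogeneous linear system for the smallest-integer solution (first nonzero entry positive) gives (1, 2, -1).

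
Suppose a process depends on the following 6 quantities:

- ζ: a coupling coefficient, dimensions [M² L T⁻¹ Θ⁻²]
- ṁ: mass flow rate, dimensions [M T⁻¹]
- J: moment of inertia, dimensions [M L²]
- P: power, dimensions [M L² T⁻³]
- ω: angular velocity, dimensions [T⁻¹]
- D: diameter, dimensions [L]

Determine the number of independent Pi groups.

There are 6 variables and 4 base dimensions (M, L, T, Θ).
The dimension matrix has rank 4.
Independent dimensionless groups: 6 − 4 = 2.

2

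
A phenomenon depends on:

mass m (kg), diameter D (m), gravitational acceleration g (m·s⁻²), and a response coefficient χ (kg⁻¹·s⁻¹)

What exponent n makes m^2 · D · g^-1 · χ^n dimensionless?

Balance the M exponent: (-1)·n from χ, plus 2·(1) + (0) − (0) = 2 from the rest, must sum to zero.
−n + 2 = 0, so n = 2.

2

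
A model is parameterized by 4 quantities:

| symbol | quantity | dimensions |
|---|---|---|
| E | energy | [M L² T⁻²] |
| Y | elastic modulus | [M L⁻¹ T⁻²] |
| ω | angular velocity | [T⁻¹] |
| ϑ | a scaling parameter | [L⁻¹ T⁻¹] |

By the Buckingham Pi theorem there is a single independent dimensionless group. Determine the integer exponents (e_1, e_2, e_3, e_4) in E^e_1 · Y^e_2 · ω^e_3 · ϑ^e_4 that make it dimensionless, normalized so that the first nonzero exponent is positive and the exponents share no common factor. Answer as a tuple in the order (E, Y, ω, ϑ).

M: e_1·(1) + e_2·(1) + e_3·(0) + e_4·(0) = 0
L: e_1·(2) + e_2·(-1) + e_3·(0) + e_4·(-1) = 0
T: e_1·(-2) + e_2·(-2) + e_3·(-1) + e_4·(-1) = 0
Solving this homogeneous linear system for the smallest-integer solution (first nonzero entry positive) gives (1, -1, -3, 3).

(1, -1, -3, 3)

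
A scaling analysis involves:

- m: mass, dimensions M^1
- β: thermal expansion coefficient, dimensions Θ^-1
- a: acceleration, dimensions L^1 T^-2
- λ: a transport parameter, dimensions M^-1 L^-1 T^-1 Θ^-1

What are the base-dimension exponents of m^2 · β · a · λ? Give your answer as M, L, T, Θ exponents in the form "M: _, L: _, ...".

Collect each base-dimension exponent across the product:
  M: 2·(1) + (0) + (0) + (-1) = 1
  L: 2·(0) + (0) + (1) + (-1) = 0
  T: 2·(0) + (0) + (-2) + (-1) = -3
  Θ: 2·(0) + (-1) + (0) + (-1) = -2
So the dimensions are [M T⁻³ Θ⁻²].

M: 1, L: 0, T: -3, Θ: -2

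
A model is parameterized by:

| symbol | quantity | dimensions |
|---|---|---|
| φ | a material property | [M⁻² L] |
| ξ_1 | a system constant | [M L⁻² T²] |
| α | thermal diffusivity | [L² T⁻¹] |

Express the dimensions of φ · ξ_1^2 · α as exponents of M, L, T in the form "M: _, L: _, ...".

Collect each base-dimension exponent across the product:
  M: (-2) + 2·(1) + (0) = 0
  L: (1) + 2·(-2) + (2) = -1
  T: (0) + 2·(2) + (-1) = 3
So the dimensions are [L⁻¹ T³].

M: 0, L: -1, T: 3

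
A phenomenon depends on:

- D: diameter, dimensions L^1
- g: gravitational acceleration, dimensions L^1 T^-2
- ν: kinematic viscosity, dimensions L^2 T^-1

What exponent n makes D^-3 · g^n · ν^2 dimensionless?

-1

Balance the L exponent: (1)·n from g, plus −3·(1) + 2·(2) = 1 from the rest, must sum to zero.
n + 1 = 0, so n = -1.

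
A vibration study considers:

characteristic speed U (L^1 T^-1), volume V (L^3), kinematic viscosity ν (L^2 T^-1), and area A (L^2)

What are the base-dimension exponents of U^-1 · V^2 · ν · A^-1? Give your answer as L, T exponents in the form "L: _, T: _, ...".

L: 5, T: 0

Collect each base-dimension exponent across the product:
  L: −(1) + 2·(3) + (2) − (2) = 5
  T: −(-1) + 2·(0) + (-1) − (0) = 0
So the dimensions are [L⁵].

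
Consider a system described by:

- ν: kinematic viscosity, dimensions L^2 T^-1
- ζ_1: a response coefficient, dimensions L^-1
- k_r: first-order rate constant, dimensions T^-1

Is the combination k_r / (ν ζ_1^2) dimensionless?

yes

Sum the exponent of each base dimension across the product:
  L: −[ν]_L − 2·[ζ_1]_L + [k_r]_L = −(2) − 2·(-1) + (0) = 0
  T: −[ν]_T − 2·[ζ_1]_T + [k_r]_T = −(-1) − 2·(0) + (-1) = 0
All base exponents vanish — dimensionless.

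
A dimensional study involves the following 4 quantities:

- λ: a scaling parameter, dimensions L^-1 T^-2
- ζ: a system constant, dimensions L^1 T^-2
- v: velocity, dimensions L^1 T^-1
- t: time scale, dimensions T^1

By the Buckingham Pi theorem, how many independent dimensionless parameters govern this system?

There are 4 variables and 2 base dimensions (L, T).
The dimension matrix has rank 2.
Independent dimensionless groups: 4 − 2 = 2.

2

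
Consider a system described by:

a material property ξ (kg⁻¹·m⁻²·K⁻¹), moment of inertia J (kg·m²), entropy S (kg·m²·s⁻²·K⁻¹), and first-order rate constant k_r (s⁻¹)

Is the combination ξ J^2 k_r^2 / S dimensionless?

Sum the exponent of each base dimension across the product:
  M: [ξ]_M + 2·[J]_M − [S]_M + 2·[k_r]_M = (-1) + 2·(1) − (1) + 2·(0) = 0
  L: [ξ]_L + 2·[J]_L − [S]_L + 2·[k_r]_L = (-2) + 2·(2) − (2) + 2·(0) = 0
  T: [ξ]_T + 2·[J]_T − [S]_T + 2·[k_r]_T = (0) + 2·(0) − (-2) + 2·(-1) = 0
  Θ: [ξ]_Θ + 2·[J]_Θ − [S]_Θ + 2·[k_r]_Θ = (-1) + 2·(0) − (-1) + 2·(0) = 0
All base exponents vanish — dimensionless.

yes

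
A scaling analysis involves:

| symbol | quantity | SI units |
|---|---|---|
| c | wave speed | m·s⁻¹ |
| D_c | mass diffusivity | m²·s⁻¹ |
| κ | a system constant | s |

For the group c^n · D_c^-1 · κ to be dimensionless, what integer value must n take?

2

Balance the L exponent: (1)·n from c, plus −(2) + (0) = -2 from the rest, must sum to zero.
n − 2 = 0, so n = 2.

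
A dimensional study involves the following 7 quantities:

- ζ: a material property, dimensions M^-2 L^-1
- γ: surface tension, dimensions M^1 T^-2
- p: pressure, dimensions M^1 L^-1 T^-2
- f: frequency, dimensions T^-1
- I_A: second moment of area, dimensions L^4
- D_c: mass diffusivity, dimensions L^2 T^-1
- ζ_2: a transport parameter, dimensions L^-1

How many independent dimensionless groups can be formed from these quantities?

There are 7 variables and 3 base dimensions (M, L, T).
The dimension matrix has rank 3.
Independent dimensionless groups: 7 − 3 = 4.

4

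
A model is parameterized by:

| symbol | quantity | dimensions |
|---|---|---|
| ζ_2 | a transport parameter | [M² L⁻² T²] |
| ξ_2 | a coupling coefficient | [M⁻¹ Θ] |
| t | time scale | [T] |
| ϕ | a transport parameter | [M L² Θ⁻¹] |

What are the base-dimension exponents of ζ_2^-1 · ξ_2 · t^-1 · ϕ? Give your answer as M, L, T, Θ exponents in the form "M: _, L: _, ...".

M: -2, L: 4, T: -3, Θ: 0

Collect each base-dimension exponent across the product:
  M: −(2) + (-1) − (0) + (1) = -2
  L: −(-2) + (0) − (0) + (2) = 4
  T: −(2) + (0) − (1) + (0) = -3
  Θ: −(0) + (1) − (0) + (-1) = 0
So the dimensions are [M⁻² L⁴ T⁻³].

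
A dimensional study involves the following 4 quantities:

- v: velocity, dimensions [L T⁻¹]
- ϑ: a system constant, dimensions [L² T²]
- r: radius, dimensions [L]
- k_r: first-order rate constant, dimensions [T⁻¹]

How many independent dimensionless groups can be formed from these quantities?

2

There are 4 variables and 2 base dimensions (L, T).
The dimension matrix has rank 2.
Independent dimensionless groups: 4 − 2 = 2.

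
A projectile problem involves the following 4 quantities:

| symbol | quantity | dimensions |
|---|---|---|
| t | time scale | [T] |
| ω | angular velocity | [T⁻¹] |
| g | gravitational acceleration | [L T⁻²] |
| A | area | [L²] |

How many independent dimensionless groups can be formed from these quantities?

There are 4 variables and 2 base dimensions (L, T).
The dimension matrix has rank 2.
Independent dimensionless groups: 4 − 2 = 2.

2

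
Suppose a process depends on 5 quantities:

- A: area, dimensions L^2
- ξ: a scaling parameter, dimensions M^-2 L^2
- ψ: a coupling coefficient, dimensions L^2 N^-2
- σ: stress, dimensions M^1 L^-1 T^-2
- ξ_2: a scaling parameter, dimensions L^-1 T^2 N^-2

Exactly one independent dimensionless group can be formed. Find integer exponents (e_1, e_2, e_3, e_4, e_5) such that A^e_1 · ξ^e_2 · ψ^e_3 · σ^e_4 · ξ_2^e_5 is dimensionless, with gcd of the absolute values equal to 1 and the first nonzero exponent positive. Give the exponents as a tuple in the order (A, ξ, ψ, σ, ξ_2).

(3, 1, -2, 2, 2)

M: e_1·(0) + e_2·(-2) + e_3·(0) + e_4·(1) + e_5·(0) = 0
L: e_1·(2) + e_2·(2) + e_3·(2) + e_4·(-1) + e_5·(-1) = 0
T: e_1·(0) + e_2·(0) + e_3·(0) + e_4·(-2) + e_5·(2) = 0
N: e_1·(0) + e_2·(0) + e_3·(-2) + e_4·(0) + e_5·(-2) = 0
Solving this homogeneous linear system for the smallest-integer solution (first nonzero entry positive) gives (3, 1, -2, 2, 2).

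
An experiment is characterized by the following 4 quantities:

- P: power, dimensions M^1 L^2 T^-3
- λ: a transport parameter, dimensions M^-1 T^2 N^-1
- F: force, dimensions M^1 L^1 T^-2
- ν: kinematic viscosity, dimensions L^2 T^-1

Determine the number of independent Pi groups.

There are 4 variables and 4 base dimensions (M, L, T, N).
The dimension matrix has rank 4.
Independent dimensionless groups: 4 − 4 = 0.

0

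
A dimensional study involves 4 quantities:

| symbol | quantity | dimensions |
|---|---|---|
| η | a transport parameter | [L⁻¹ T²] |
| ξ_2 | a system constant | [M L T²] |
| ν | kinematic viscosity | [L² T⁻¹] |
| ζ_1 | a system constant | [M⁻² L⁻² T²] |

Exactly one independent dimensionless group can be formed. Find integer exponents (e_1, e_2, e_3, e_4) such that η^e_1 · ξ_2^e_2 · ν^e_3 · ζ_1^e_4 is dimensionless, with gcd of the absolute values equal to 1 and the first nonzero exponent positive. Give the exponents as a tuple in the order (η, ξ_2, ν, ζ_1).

M: e_1·(0) + e_2·(1) + e_3·(0) + e_4·(-2) = 0
L: e_1·(-1) + e_2·(1) + e_3·(2) + e_4·(-2) = 0
T: e_1·(2) + e_2·(2) + e_3·(-1) + e_4·(2) = 0
Solving this homogeneous linear system for the smallest-integer solution (first nonzero entry positive) gives (4, -2, 2, -1).

(4, -2, 2, -1)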